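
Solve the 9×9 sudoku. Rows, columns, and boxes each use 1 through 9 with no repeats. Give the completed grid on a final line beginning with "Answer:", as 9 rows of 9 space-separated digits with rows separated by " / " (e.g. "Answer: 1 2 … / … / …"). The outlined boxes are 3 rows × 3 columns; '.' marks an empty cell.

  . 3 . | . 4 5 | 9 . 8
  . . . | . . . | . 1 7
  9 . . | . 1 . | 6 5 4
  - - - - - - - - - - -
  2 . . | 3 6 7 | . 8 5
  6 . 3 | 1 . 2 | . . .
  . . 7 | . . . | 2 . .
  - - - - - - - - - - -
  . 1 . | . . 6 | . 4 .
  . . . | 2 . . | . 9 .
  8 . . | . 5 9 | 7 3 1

Step 1. [r5c2∈{4,5,8,9}] row 5 places 5 nowhere but r5c2 ⇒ r5c2=5.
Step 2. [r5c5∈{8,9}] r5c5 is the only open cell in row 5 admitting 8 ⇒ r5c5=8.
Step 3. [r6c2∈{4,8,9}] r6c2 is the only open cell in row 6 admitting 8 ⇒ r6c2=8.
Step 4. [r3c6∈{3,8}] row 3 places 3 nowhere but r3c6. So r3c6=3.
Step 5. [r2c6∈{8}] r2c6 has the single candidate 8 ⇒ r2c6=8.
Step 6. [r9c4∈{4}] r9c4 is down to just 4, so r9c4=4.
Step 7. [r7c3∈{2,5,9}] 9 has one home in row 7: r7c3 ⇒ r7c3=9.
Step 8. [r2c5∈{2,9}] 2 has one home in col 5: r2c5, so r2c5=2.
Step 9. [r8c9∈{6}] r8c9 is down to just 6. So r8c9=6.
Step 10. [r3c4∈{7}] only 7 remains possible at r3c4, so r3c4=7.
Step 11. [r8c2∈{4,7}] across col 2, 7 lands solely at r8c2. So r8c2=7.
Step 12. [r6c1∈{1,4}] 1 has one home in row 6: r6c1 ⇒ r6c1=1.
Step 13. [r4c3∈{4}] r4c3 has the single candidate 4, so r4c3=4.
Step 14. [r8c3∈{5}] only 5 remains possible at r8c3. So r8c3=5.
Step 15. [r2c3∈{6}] only 6 remains possible at r2c3, so r2c3=6.
Step 16. [r3c2∈{2}] r3c2 is down to just 2 ⇒ r3c2=2.
Step 17. [r8c5∈{3}] nothing but 3 survives at r8c5 ⇒ r8c5=3.
Step 18. [r6c5∈{9}] nothing but 9 survives at r6c5 ⇒ r6c5=9.
Step 19. [r2c1∈{4,5}] r2c1 is the only open cell in row 2 admitting 5 ⇒ r2c1=5.
Step 20. [r7c4∈{8}] r7c4 has the single candidate 8, so r7c4=8.
Step 21. [r1c8∈{2}] r1c8 has the single candidate 2, so r1c8=2.
Step 22. [r2c7∈{3}] only 3 remains possible at r2c7, so r2c7=3.
Step 23. [r7c1∈{3}] r7c1's peers cover all but 3 ⇒ r7c1=3.
Step 24. [r4c7∈{1}] r4c7's peers cover all but 1. So r4c7=1.
Step 25. [r9c2∈{6}] r9c2's peers cover all but 6. So r9c2=6.
Step 26. [r1c3∈{1}] r1c3 is down to just 1 ⇒ r1c3=1.
Step 27. [r8c7∈{8}] only 8 remains possible at r8c7 ⇒ r8c7=8.
Step 28. [r7c5∈{7}] r7c5's peers cover all but 7 ⇒ r7c5=7.
Step 29. [r7c9∈{2}] r7c9 is down to just 2 ⇒ r7c9=2.
Step 30. [r1c1∈{7}] only 7 remains possible at r1c1, so r1c1=7.
Step 31. [r2c2∈{4}] r2c2's peers cover all but 4 ⇒ r2c2=4.
Step 32. [r7c7∈{5}] only 5 remains possible at r7c7 ⇒ r7c7=5.
Step 33. [r1c4∈{6}] r1c4 has the single candidate 6, so r1c4=6.
Step 34. [r5c8∈{7}] r5c8 is down to just 7 ⇒ r5c8=7.
Step 35. [r3c3∈{8}] r3c3's peers cover all but 8, so r3c3=8.
Step 36. [r6c4∈{5}] only 5 remains possible at r6c4, so r6c4=5.
Step 37. [r6c8∈{6}] only 6 remains possible at r6c8, so r6c8=6.
Step 38. [r8c1∈{4}] r8c1's peers cover all but 4. So r8c1=4.
Step 39. [r5c7∈{4}] nothing but 4 survives at r5c7 ⇒ r5c7=4.
Step 40. [r8c6∈{1}] r8c6 has the single candidate 1 ⇒ r8c6=1.
Step 41. [r6c9∈{3}] r6c9 is down to just 3, so r6c9=3.
Step 42. [r2c4∈{9}] r2c4 is down to just 9 ⇒ r2c4=9.
Step 43. [r4c2∈{9}] r4c2's peers cover all but 9 ⇒ r4c2=9.
Step 44. [r9c3∈{2}] r9c3's peers cover all but 2 ⇒ r9c3=2.
Step 45. [r6c6∈{4}] r6c6 has the single candidate 4. So r6c6=4.
Step 46. [r5c9∈{9}] r5c9 has the single candidate 9 ⇒ r5c9=9.

Answer: 7 3 1 6 4 5 9 2 8 / 5 4 6 9 2 8 3 1 7 / 9 2 8 7 1 3 6 5 4 / 2 9 4 3 6 7 1 8 5 / 6 5 3 1 8 2 4 7 9 / 1 8 7 5 9 4 2 6 3 / 3 1 9 8 7 6 5 4 2 / 4 7 5 2 3 1 8 9 6 / 8 6 2 4 5 9 7 3 1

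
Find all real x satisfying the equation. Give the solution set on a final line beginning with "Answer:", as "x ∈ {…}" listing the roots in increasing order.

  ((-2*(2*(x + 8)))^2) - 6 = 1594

Step 1. [((-2*(2*(x + 8)))^2) - 6 = 1594] 6 comes off first (add 6), so sub: (-2*(2*(x + 8)))^2 = 1600.
Step 2. [(-2*(2*(x + 8)))^2 = 1600] LHS squared, RHS 1600 ≥ 0: apply √ (±). So sqrt: -2*(2*(x + 8)) = 40 or -40.
Step 3. [-2*(2*(x + 8)) = 40 or -40] -2·(inner) — divide through by -2 ⇒ div: 2*(x + 8) = -20 or 20.
Step 4. [2*(x + 8) = -20 or 20] LHS = 2·(…); ÷2 both sides ⇒ div: x + 8 = -10 or 10.
Step 5. [x + 8 = -10 or 10] 8 comes off first (subtract 8). So sub: x = -18 or 2.

Answer: x ∈ {-18, 2}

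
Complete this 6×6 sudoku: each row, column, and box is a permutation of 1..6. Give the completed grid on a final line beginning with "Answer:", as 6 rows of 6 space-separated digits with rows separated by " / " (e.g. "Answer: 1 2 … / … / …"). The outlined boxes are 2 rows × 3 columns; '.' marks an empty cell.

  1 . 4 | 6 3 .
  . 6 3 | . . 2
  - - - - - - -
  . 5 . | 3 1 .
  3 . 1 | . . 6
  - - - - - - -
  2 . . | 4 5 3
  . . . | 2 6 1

Step 1. [r4c5∈{2,4}] across col 5, 2 lands solely at r4c5, so r4c5=2.
Step 2. [r4c2∈{4}] r4c2's peers cover all but 4 ⇒ r4c2=4.
Step 3. [r2c1∈{5}] r2c1's peers cover all but 5. So r2c1=5.
Step 4. [r3c1∈{6}] r3c1's peers cover all but 6, so r3c1=6.
Step 5. [r6c3∈{5}] only 5 remains possible at r6c3, so r6c3=5.
Step 6. [r1c6∈{5}] r1c6 has the single candidate 5 ⇒ r1c6=5.
Step 7. [r5c2∈{1}] nothing but 1 survives at r5c2, so r5c2=1.
Step 8. [r6c1∈{4}] r6c1 has the single candidate 4 ⇒ r6c1=4.
Step 9. [r2c5∈{4}] only 4 remains possible at r2c5, so r2c5=4.
Step 10. [r2c4∈{1}] r2c4 is down to just 1. So r2c4=1.
Step 11. [r1c2∈{2}] only 2 remains possible at r1c2 ⇒ r1c2=2.
Step 12. [r3c6∈{4}] r3c6 has the single candidate 4, so r3c6=4.
Step 13. [r4c4∈{5}] nothing but 5 survives at r4c4 ⇒ r4c4=5.
Step 14. [r5c3∈{6}] nothing but 6 survives at r5c3. So r5c3=6.
Step 15. [r6c2∈{3}] only 3 remains possible at r6c2, so r6c2=3.
Step 16. [r3c3∈{2}] r3c3 has the single candidate 2, so r3c3=2.

Answer: 1 2 4 6 3 5 / 5 6 3 1 4 2 / 6 5 2 3 1 4 / 3 4 1 5 2 6 / 2 1 6 4 5 3 / 4 3 5 2 6 1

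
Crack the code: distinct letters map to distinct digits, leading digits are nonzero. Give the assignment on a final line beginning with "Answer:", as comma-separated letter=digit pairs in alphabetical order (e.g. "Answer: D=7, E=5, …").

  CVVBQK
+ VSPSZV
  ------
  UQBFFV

Step 1. [col 1: K + V ≡ V (mod 10)] in column 1 we have K+V≡V with carry-in 0; given nothing yet and all letters distinct, none taken yet, that pins K to 0, so K=0.
Step 2. [col 1: K + V ≡ V (mod 10)] no forcing yet in column 1 (carry-in 0); V=5 is free and consistent — try it. So V=5.
Step 3. [col 2: Q + Z ≡ F (mod 10)] F=1 is one option consistent with column 2 (Q + Z ≡ F (mod 10), carry-in 0) — take it. So F=1.
Step 4. [col 2: Q + Z ≡ F (mod 10)] no forcing yet in column 2 (carry-in 0); Q=4 is free and consistent — try it. So Q=4.
Step 5. [col 2: Q + Z ≡ F (mod 10)] from column 2 (Q=4, F=1, carry-in 0, digits 0,1,4,5 already taken and all letters distinct): Z must equal 7 ⇒ Z=7.
Step 6. [col 3: B + S ≡ F (mod 10)] column 3 (B + S ≡ F (mod 10), carry-in 1) doesn't pin B yet; pick B=2 and continue, so B=2.
Step 7. [col 3: B + S ≡ F (mod 10)] column 3: given B=2, F=1, carry-in 1, and digits 0,1,2,4,5,7 already taken and all letters distinct, B+S≡F (mod 10) forces S=8, so S=8.
Step 8. [col 4: V + P ≡ B (mod 10)] in column 4 we have V+P≡B with carry-in 1; given V=5, B=2 and digits 0,1,2,4,5,7,8 already taken and all letters distinct, that pins P to 6. So P=6.
Step 9. [col 6: C + V ≡ U (mod 10)] column 6: given V=5, carry-in 1, and digits 0,1,2,4,5,6,7,8 already taken and all letters distinct, C+V≡U (mod 10) forces C=3. So C=3.
Step 10. [col 6: C + V ≡ U (mod 10)] in column 6 we have C+V≡U with carry-in 1; given C=3, V=5 and digits 0,1,2,3,4,5,6,7,8 already taken and all letters distinct, that pins U to 9 ⇒ U=9.

Answer: B=2, C=3, F=1, K=0, P=6, Q=4, S=8, U=9, V=5, Z=7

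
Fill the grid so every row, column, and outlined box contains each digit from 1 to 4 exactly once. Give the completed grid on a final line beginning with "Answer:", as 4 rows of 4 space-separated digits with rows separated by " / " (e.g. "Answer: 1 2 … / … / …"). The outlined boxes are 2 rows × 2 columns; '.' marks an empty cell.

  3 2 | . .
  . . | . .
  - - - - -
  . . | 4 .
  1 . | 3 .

Step 1. [r1c3∈{1}] nothing but 1 survives at r1c3. So r1c3=1.
Step 2. [r2c1∈{4}] r2c1 is down to just 4 ⇒ r2c1=4.
Step 3. [r4c4∈{2}] only 2 remains possible at r4c4, so r4c4=2.
Step 4. [r4c2∈{4}] only 4 remains possible at r4c2, so r4c2=4.
Step 5. [r3c2∈{3}] nothing but 3 survives at r3c2, so r3c2=3.
Step 6. [r3c4∈{1}] only 1 remains possible at r3c4 ⇒ r3c4=1.
Step 7. [r2c4∈{3}] r2c4 is down to just 3 ⇒ r2c4=3.
Step 8. [r2c3∈{2}] r2c3 has the single candidate 2. So r2c3=2.
Step 9. [r3c1∈{2}] r3c1 is down to just 2. So r3c1=2.
Step 10. [r1c4∈{4}] r1c4's peers cover all but 4. So r1c4=4.
Step 11. [r2c2∈{1}] nothing but 1 survives at r2c2. So r2c2=1.

Answer: 3 2 1 4 / 4 1 2 3 / 2 3 4 1 / 1 4 3 2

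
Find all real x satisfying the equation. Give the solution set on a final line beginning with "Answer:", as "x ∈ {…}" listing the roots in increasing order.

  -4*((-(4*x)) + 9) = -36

Step 1. [-4*((-(4*x)) + 9) = -36] leading coefficient -4: divide by -4, so div: (-(4*x)) + 9 = 9.
Step 2. [(-(4*x)) + 9 = 9] peel the +9: subtract 9 from each side, so sub: -(4*x) = 0.
Step 3. [-(4*x) = 0] flip signs both sides, so neg: 4*x = 0.
Step 4. [4*x = 0] 4 out front; divide by 4 ⇒ div: x = 0.

Answer: x ∈ {0}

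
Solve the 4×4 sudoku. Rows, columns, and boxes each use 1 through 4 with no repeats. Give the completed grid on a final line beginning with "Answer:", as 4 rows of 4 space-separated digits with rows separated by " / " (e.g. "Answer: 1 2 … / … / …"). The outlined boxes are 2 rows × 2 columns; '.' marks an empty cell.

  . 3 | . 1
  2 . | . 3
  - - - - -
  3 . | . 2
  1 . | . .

Step 1. [r2c3∈{4}] nothing but 4 survives at r2c3, so r2c3=4.
Step 2. [r4c4∈{4}] only 4 remains possible at r4c4, so r4c4=4.
Step 3. [r1c1∈{4}] only 4 remains possible at r1c1 ⇒ r1c1=4.
Step 4. [r3c2∈{4}] r3c2's peers cover all but 4, so r3c2=4.
Step 5. [r4c2∈{2}] r4c2 has the single candidate 2 ⇒ r4c2=2.
Step 6. [r3c3∈{1}] r3c3 has the single candidate 1. So r3c3=1.
Step 7. [r1c3∈{2}] r1c3's peers cover all but 2, so r1c3=2.
Step 8. [r4c3∈{3}] r4c3 is down to just 3, so r4c3=3.
Step 9. [r2c2∈{1}] only 1 remains possible at r2c2, so r2c2=1.

Answer: 4 3 2 1 / 2 1 4 3 / 3 4 1 2 / 1 2 3 4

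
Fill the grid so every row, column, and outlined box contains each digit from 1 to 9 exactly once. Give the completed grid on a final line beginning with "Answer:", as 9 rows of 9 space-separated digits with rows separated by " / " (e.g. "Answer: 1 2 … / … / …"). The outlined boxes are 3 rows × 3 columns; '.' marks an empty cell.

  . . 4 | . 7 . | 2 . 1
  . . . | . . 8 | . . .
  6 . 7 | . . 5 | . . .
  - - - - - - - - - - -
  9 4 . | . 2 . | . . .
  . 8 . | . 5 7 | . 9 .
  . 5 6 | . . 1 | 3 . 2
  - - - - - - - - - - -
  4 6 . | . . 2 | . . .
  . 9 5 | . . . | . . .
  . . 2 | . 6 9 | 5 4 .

Step 1. [r1c2∈{3}] r1c2 has the single candidate 3. So r1c2=3.
Step 2. [r7c3∈{1,3,8}] r7c3 is the only open cell in col 3 admitting 8. So r7c3=8.
Step 3. [r1c4∈{6,9}] in row 1, 9 fits only at r1c4, so r1c4=9.
Step 4. [r9c2∈{1,7}] across col 2, 7 lands solely at r9c2, so r9c2=7.
Step 5. [r8c8∈{1,2,3,6,7,8}] across row 8, 2 lands solely at r8c8, so r8c8=2.
Step 6. [r7c4∈{1,3,5,7}] 5 has one home in row 7: r7c4 ⇒ r7c4=5.
Step 7. [r8c4∈{1,3,4,7,8}] col 4 places 7 nowhere but r8c4. So r8c4=7.
Step 8. [r2c3∈{1,9}] r2c3 is the only open cell in col 3 admitting 9 ⇒ r2c3=9.
Step 9. [r5c1∈{1,2,3}] r5c1 is the only open cell in row 5 admitting 2. So r5c1=2.
Step 10. [r1c6∈{6}] only 6 remains possible at r1c6 ⇒ r1c6=6.
Step 11. [r4c6∈{3}] nothing but 3 survives at r4c6, so r4c6=3.
Step 12. [r4c3∈{1}] only 1 remains possible at r4c3. So r4c3=1.
Step 13. [r7c8∈{1,3,7}] 1 has one home in col 8: r7c8 ⇒ r7c8=1.
Step 14. [r7c5∈{3}] r7c5 is down to just 3, so r7c5=3.
Step 15. [r6c5∈{4,8,9}] in row 6, 9 fits only at r6c5, so r6c5=9.
Step 16. [r8c5∈{1,4,8}] 8 has one home in col 5: r8c5. So r8c5=8.
Step 17. [r6c4∈{4,8}] in row 6, 4 fits only at r6c4. So r6c4=4.
Step 18. [r6c8∈{7,8}] across row 6, 8 lands solely at r6c8. So r6c8=8.
Step 19. [r3c8∈{3}] only 3 remains possible at r3c8 ⇒ r3c8=3.
Step 20. [r1c8∈{5}] r1c8 is down to just 5. So r1c8=5.
Step 21. [r8c7∈{6}] r8c7 has the single candidate 6, so r8c7=6.
Step 22. [r4c7∈{7}] r4c7 has the single candidate 7. So r4c7=7.
Step 23. [r2c7∈{4}] r2c7 has the single candidate 4, so r2c7=4.
Step 24. [r2c5∈{1}] r2c5 has the single candidate 1. So r2c5=1.
Step 25. [r4c8∈{6}] r4c8 has the single candidate 6. So r4c8=6.
Step 26. [r8c9∈{3}] only 3 remains possible at r8c9. So r8c9=3.
Step 27. [r3c7∈{8,9}] r3c7 is the only open cell in col 7 admitting 8 ⇒ r3c7=8.
Step 28. [r2c2∈{2}] nothing but 2 survives at r2c2, so r2c2=2.
Step 29. [r7c9∈{7,9}] across row 7, 7 lands solely at r7c9, so r7c9=7.
Step 30. [r9c4∈{1}] r9c4 is down to just 1, so r9c4=1.
Step 31. [r3c2∈{1}] r3c2's peers cover all but 1 ⇒ r3c2=1.
Step 32. [r3c4∈{2}] r3c4 is down to just 2 ⇒ r3c4=2.
Step 33. [r5c3∈{3}] r5c3 has the single candidate 3. So r5c3=3.
Step 34. [r8c1∈{1}] r8c1 has the single candidate 1 ⇒ r8c1=1.
Step 35. [r1c1∈{8}] r1c1 has the single candidate 8, so r1c1=8.
Step 36. [r2c4∈{3}] nothing but 3 survives at r2c4 ⇒ r2c4=3.
Step 37. [r5c7∈{1}] only 1 remains possible at r5c7, so r5c7=1.
Step 38. [r5c9∈{4}] only 4 remains possible at r5c9, so r5c9=4.
Step 39. [r9c9∈{8}] nothing but 8 survives at r9c9. So r9c9=8.
Step 40. [r4c9∈{5}] r4c9 is down to just 5, so r4c9=5.
Step 41. [r2c9∈{6}] r2c9 has the single candidate 6, so r2c9=6.
Step 42. [r9c1∈{3}] r9c1 is down to just 3 ⇒ r9c1=3.
Step 43. [r2c8∈{7}] r2c8 is down to just 7. So r2c8=7.
Step 44. [r5c4∈{6}] r5c4's peers cover all but 6. So r5c4=6.
Step 45. [r3c5∈{4}] only 4 remains possible at r3c5, so r3c5=4.
Step 46. [r6c1∈{7}] r6c1's peers cover all but 7, so r6c1=7.
Step 47. [r3c9∈{9}] r3c9 is down to just 9, so r3c9=9.
Step 48. [r7c7∈{9}] r7c7's peers cover all but 9 ⇒ r7c7=9.
Step 49. [r2c1∈{5}] r2c1 has the single candidate 5 ⇒ r2c1=5.
Step 50. [r4c4∈{8}] nothing but 8 survives at r4c4. So r4c4=8.
Step 51. [r8c6∈{4}] r8c6 is down to just 4. So r8c6=4.

Answer: 8 3 4 9 7 6 2 5 1 / 5 2 9 3 1 8 4 7 6 / 6 1 7 2 4 5 8 3 9 / 9 4 1 8 2 3 7 6 5 / 2 8 3 6 5 7 1 9 4 / 7 5 6 4 9 1 3 8 2 / 4 6 8 5 3 2 9 1 7 / 1 9 5 7 8 4 6 2 3 / 3 7 2 1 6 9 5 4 8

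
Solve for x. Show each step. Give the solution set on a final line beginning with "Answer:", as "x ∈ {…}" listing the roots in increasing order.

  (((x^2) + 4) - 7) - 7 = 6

Step 1. [(((x^2) + 4) - 7) - 7 = 6] 7 comes off first (add 7) ⇒ sub: ((x^2) + 4) - 7 = 13.
Step 2. [((x^2) + 4) - 7 = 13] -7 is outermost — add 7 both sides. So sub: (x^2) + 4 = 20.
Step 3. [(x^2) + 4 = 20] 4 comes off first (subtract 4). So sub: x^2 = 16.
Step 4. [x^2 = 16] √ both sides: 16 ≥ 0 gives two branches. So sqrt: x = 4 or -4.

Answer: x ∈ {-4, 4}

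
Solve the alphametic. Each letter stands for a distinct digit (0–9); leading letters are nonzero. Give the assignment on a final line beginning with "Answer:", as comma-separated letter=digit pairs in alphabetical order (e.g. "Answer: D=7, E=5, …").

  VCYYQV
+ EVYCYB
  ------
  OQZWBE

Step 1. [col 1: V + B ≡ E (mod 10)] B=1 is one option consistent with column 1 (V + B ≡ E (mod 10), carry-in 0) — take it, so B=1.
Step 2. [col 1: V + B ≡ E (mod 10)] several values work for V in column 1 (V + B ≡ E (mod 10), carry-in 0); try V=3 ⇒ V=3.
Step 3. [col 1: V + B ≡ E (mod 10)] from column 1 (V=3, B=1, carry-in 0, digits 1,3 already taken and all letters distinct): E must equal 4. So E=4.
Step 4. [col 2: Q + Y ≡ B (mod 10)] no forcing yet in column 2 (carry-in 0); Y=5 is free and consistent — try it, so Y=5.
Step 5. [col 2: Q + Y ≡ B (mod 10)] column 2: given Y=5, B=1, carry-in 0, and digits 1,3,4,5 already taken and all letters distinct, Q+Y≡B (mod 10) forces Q=6 ⇒ Q=6.
Step 6. [col 3: Y + C ≡ W (mod 10)] column 3: given Y=5, carry-in 1, and digits 1,3,4,5,6 already taken and all letters distinct, Y+C≡W (mod 10) forces W=8, so W=8.
Step 7. [col 3: Y + C ≡ W (mod 10)] column 3: given Y=5, W=8, carry-in 1, and digits 1,3,4,5,6,8 already taken and all letters distinct, Y+C≡W (mod 10) forces C=2. So C=2.
Step 8. [col 4: Y + Y ≡ Z (mod 10)] column 4: given Y=5, carry-in 0, and digits 1,2,3,4,5,6,8 already taken and all letters distinct, Y+Y≡Z (mod 10) forces Z=0. So Z=0.
Step 9. [col 6: V + E ≡ O (mod 10)] in column 6 we have V+E≡O with carry-in 0; given V=3, E=4 and digits 0,1,2,3,4,5,6,8 already taken and all letters distinct, that pins O to 7. So O=7.

Answer: B=1, C=2, E=4, O=7, Q=6, V=3, W=8, Y=5, Z=0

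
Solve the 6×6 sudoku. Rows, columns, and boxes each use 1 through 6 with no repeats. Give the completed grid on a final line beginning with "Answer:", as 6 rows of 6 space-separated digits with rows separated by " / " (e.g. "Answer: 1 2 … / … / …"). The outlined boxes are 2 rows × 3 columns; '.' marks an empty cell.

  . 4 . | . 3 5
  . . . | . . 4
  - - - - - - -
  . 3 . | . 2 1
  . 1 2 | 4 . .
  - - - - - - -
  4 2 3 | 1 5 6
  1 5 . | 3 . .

Step 1. [r2c2∈{6}] only 6 remains possible at r2c2 ⇒ r2c2=6.
Step 2. [r4c1∈{5,6}] row 4 places 5 nowhere but r4c1. So r4c1=5.
Step 3. [r1c1∈{2}] r1c1 is down to just 2 ⇒ r1c1=2.
Step 4. [r3c1∈{6}] r3c1 is down to just 6. So r3c1=6.
Step 5. [r1c3∈{1}] nothing but 1 survives at r1c3 ⇒ r1c3=1.
Step 6. [r2c5∈{1}] only 1 remains possible at r2c5 ⇒ r2c5=1.
Step 7. [r4c5∈{6}] nothing but 6 survives at r4c5, so r4c5=6.
Step 8. [r6c3∈{6}] nothing but 6 survives at r6c3. So r6c3=6.
Step 9. [r6c5∈{4}] r6c5's peers cover all but 4. So r6c5=4.
Step 10. [r2c1∈{3}] r2c1 is down to just 3 ⇒ r2c1=3.
Step 11. [r3c4∈{5}] r3c4's peers cover all but 5, so r3c4=5.
Step 12. [r2c4∈{2}] r2c4 is down to just 2. So r2c4=2.
Step 13. [r2c3∈{5}] nothing but 5 survives at r2c3, so r2c3=5.
Step 14. [r3c3∈{4}] only 4 remains possible at r3c3 ⇒ r3c3=4.
Step 15. [r6c6∈{2}] only 2 remains possible at r6c6. So r6c6=2.
Step 16. [r1c4∈{6}] nothing but 6 survives at r1c4, so r1c4=6.
Step 17. [r4c6∈{3}] nothing but 3 survives at r4c6 ⇒ r4c6=3.

Answer: 2 4 1 6 3 5 / 3 6 5 2 1 4 / 6 3 4 5 2 1 / 5 1 2 4 6 3 / 4 2 3 1 5 6 / 1 5 6 3 4 2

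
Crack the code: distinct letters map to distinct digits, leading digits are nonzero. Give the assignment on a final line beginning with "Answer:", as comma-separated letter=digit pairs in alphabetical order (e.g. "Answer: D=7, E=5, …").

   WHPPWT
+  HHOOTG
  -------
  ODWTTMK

Step 1. [col 1: T + G ≡ K (mod 10)] several values work for K in column 1 (T + G ≡ K (mod 10), carry-in 0); try K=7, so K=7.
Step 2. [col 1: T + G ≡ K (mod 10)] several values work for G in column 1 (T + G ≡ K (mod 10), carry-in 0); try G=4. So G=4.
Step 3. [O] adding two 6-digit numbers gives at most 6+1 digits, and here it does — O is that final carry and must be 1 ⇒ O=1.
Step 4. [col 1: T + G ≡ K (mod 10)] column 1 reads T+G+carry(0)=K with G=4, K=7; with digits 1,4,7 already taken and all letters distinct, the only value for T is 3, so T=3.
Step 5. [col 2: W + T ≡ M (mod 10)] no forcing yet in column 2 (carry-in 0); W=6 is free and consistent — try it. So W=6.
Step 6. [col 2: W + T ≡ M (mod 10)] in column 2 we have W+T≡M with carry-in 0; given W=6, T=3 and digits 1,3,4,6,7 already taken and all letters distinct, that pins M to 9 ⇒ M=9.
Step 7. [col 3: P + O ≡ T (mod 10)] column 3 reads P+O+carry(0)=T with O=1, T=3; with digits 1,3,4,6,7,9 already taken and all letters distinct, the only value for P is 2 ⇒ P=2.
Step 8. [col 5: H + H ≡ W (mod 10)] column 5 reads H+H+carry(0)=W with W=6; with digits 1,2,3,4,6,7,9 already taken and all letters distinct, the only value for H is 8 ⇒ H=8.
Step 9. [col 6: W + H ≡ D (mod 10)] from column 6 (W=6, H=8, carry-in 1, digits 1,2,3,4,6,7,8,9 already taken and all letters distinct): D must equal 5 ⇒ D=5.

Answer: D=5, G=4, H=8, K=7, M=9, O=1, P=2, T=3, W=6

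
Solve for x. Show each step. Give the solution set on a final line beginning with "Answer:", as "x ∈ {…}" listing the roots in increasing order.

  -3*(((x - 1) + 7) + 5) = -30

Step 1. [-3*(((x - 1) + 7) + 5) = -30] LHS = -3·(…); ÷-3 both sides, so div: ((x - 1) + 7) + 5 = 10.
Step 2. [((x - 1) + 7) + 5 = 10] 5 comes off first (subtract 5), so sub: (x - 1) + 7 = 5.
Step 3. [(x - 1) + 7 = 5] peel the +7: subtract 7 from each side. So sub: x - 1 = -2.
Step 4. [x - 1 = -2] peel the -1: add 1 from each side ⇒ sub: x = -1.

Answer: x ∈ {-1}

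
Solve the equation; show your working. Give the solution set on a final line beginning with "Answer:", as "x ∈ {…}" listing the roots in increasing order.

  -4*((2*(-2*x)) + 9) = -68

Step 1. [-4*((2*(-2*x)) + 9) = -68] -4 out front; divide by -4, so div: (2*(-2*x)) + 9 = 17.
Step 2. [(2*(-2*x)) + 9 = 17] 9 comes off first (subtract 9), so sub: 2*(-2*x) = 8.
Step 3. [2*(-2*x) = 8] 2 out front; divide by 2, so div: -2*x = 4.
Step 4. [-2*x = 4] -2·(inner) — divide through by -2 ⇒ div: x = -2.

Answer: x ∈ {-2}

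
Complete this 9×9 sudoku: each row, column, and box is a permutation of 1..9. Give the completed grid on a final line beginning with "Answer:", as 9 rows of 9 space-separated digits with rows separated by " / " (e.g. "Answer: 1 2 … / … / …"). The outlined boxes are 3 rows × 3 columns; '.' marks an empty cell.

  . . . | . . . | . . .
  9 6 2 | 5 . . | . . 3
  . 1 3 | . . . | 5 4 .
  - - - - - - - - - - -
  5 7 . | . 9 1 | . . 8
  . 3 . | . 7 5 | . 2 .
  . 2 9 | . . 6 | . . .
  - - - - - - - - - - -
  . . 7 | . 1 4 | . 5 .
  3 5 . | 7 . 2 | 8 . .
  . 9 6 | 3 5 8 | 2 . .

Step 1. [r1c4∈{1,2,4,6,8,9}] col 4 places 1 nowhere but r1c4 ⇒ r1c4=1.
Step 2. [r4c3∈{4}] r4c3 has the single candidate 4. So r4c3=4.
Step 3. [r8c9∈{1,4,6,9}] in row 8, 4 fits only at r8c9, so r8c9=4.
Step 4. [r8c8∈{1,6,9}] r8c8 is the only open cell in row 8 admitting 9. So r8c8=9.
Step 5. [r7c9∈{6}] only 6 remains possible at r7c9, so r7c9=6.
Step 6. [r6c5∈{3,4,8}] across box 5, 3 lands solely at r6c5. So r6c5=3.
Step 7. [r3c4∈{2,6,8,9}] in col 4, 6 fits only at r3c4, so r3c4=6.
Step 8. [r2c6∈{7}] only 7 remains possible at r2c6. So r2c6=7.
Step 9. [r2c7∈{1}] r2c7's peers cover all but 1. So r2c7=1.
Step 10. [r1c2∈{4,8}] across col 2, 4 lands solely at r1c2, so r1c2=4.
Step 11. [r5c1∈{1,6,8}] col 1 places 6 nowhere but r5c1, so r5c1=6.
Step 12. [r8c3∈{1}] only 1 remains possible at r8c3. So r8c3=1.
Step 13. [r5c9∈{1,9}] r5c9 is the only open cell in row 5 admitting 1, so r5c9=1.
Step 14. [r6c8∈{7}] r6c8 has the single candidate 7, so r6c8=7.
Step 15. [r1c7∈{6,7,9}] in col 7, 7 fits only at r1c7. So r1c7=7.
Step 16. [r1c1∈{8}] r1c1 has the single candidate 8, so r1c1=8.
Step 17. [r3c5∈{2,8}] across row 3, 8 lands solely at r3c5, so r3c5=8.
Step 18. [r3c6∈{9}] r3c6's peers cover all but 9. So r3c6=9.
Step 19. [r4c7∈{3,6}] 6 has one home in col 7: r4c7, so r4c7=6.
Step 20. [r6c7∈{4}] nothing but 4 survives at r6c7, so r6c7=4.
Step 21. [r5c4∈{4,8}] row 5 places 4 nowhere but r5c4 ⇒ r5c4=4.
Step 22. [r3c9∈{2}] r3c9 has the single candidate 2. So r3c9=2.
Step 23. [r6c1∈{1}] r6c1 has the single candidate 1 ⇒ r6c1=1.
Step 24. [r9c1∈{4}] only 4 remains possible at r9c1. So r9c1=4.
Step 25. [r9c9∈{7}] r9c9 is down to just 7. So r9c9=7.
Step 26. [r6c4∈{8}] r6c4's peers cover all but 8 ⇒ r6c4=8.
Step 27. [r1c3∈{5}] r1c3's peers cover all but 5. So r1c3=5.
Step 28. [r7c2∈{8}] r7c2's peers cover all but 8, so r7c2=8.
Step 29. [r7c4∈{9}] r7c4 is down to just 9 ⇒ r7c4=9.
Step 30. [r5c7∈{9}] only 9 remains possible at r5c7 ⇒ r5c7=9.
Step 31. [r4c8∈{3}] only 3 remains possible at r4c8. So r4c8=3.
Step 32. [r4c4∈{2}] r4c4 has the single candidate 2 ⇒ r4c4=2.
Step 33. [r7c7∈{3}] r7c7 has the single candidate 3. So r7c7=3.
Step 34. [r1c5∈{2}] only 2 remains possible at r1c5, so r1c5=2.
Step 35. [r1c6∈{3}] r1c6 has the single candidate 3, so r1c6=3.
Step 36. [r3c1∈{7}] r3c1 is down to just 7. So r3c1=7.
Step 37. [r6c9∈{5}] nothing but 5 survives at r6c9 ⇒ r6c9=5.
Step 38. [r5c3∈{8}] r5c3 is down to just 8, so r5c3=8.
Step 39. [r2c5∈{4}] r2c5's peers cover all but 4, so r2c5=4.
Step 40. [r8c5∈{6}] r8c5 has the single candidate 6, so r8c5=6.
Step 41. [r1c9∈{9}] r1c9's peers cover all but 9. So r1c9=9.
Step 42. [r7c1∈{2}] r7c1 is down to just 2 ⇒ r7c1=2.
Step 43. [r9c8∈{1}] only 1 remains possible at r9c8, so r9c8=1.
Step 44. [r1c8∈{6}] nothing but 6 survives at r1c8. So r1c8=6.
Step 45. [r2c8∈{8}] only 8 remains possible at r2c8. So r2c8=8.

Answer: 8 4 5 1 2 3 7 6 9 / 9 6 2 5 4 7 1 8 3 / 7 1 3 6 8 9 5 4 2 / 5 7 4 2 9 1 6 3 8 / 6 3 8 4 7 5 9 2 1 / 1 2 9 8 3 6 4 7 5 / 2 8 7 9 1 4 3 5 6 / 3 5 1 7 6 2 8 9 4 / 4 9 6 3 5 8 2 1 7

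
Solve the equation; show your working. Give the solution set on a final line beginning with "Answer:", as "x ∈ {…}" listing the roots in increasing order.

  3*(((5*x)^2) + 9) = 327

Step 1. [3*(((5*x)^2) + 9) = 327] leading coefficient 3: divide by 3, so div: ((5*x)^2) + 9 = 109.
Step 2. [((5*x)^2) + 9 = 109] peel the +9: subtract 9 from each side. So sub: (5*x)^2 = 100.
Step 3. [(5*x)^2 = 100] 100 ≥ 0, LHS is (·)² — take ±√. So sqrt: 5*x = 10 or -10.
Step 4. [5*x = 10 or -10] LHS = 5·(…); ÷5 both sides. So div: x = 2 or -2.

Answer: x ∈ {-2, 2}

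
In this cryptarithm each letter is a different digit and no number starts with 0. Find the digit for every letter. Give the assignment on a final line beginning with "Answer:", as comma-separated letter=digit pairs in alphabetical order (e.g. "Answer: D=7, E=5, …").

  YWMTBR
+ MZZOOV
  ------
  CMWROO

Step 1. [col 1: R + V ≡ O (mod 10)] no forcing yet in column 1 (carry-in 0); R=5 is free and consistent — try it ⇒ R=5.
Step 2. [col 1: R + V ≡ O (mod 10)] several values work for O in column 1 (R + V ≡ O (mod 10), carry-in 0); try O=7 ⇒ O=7.
Step 3. [col 1: R + V ≡ O (mod 10)] from column 1 (R=5, O=7, carry-in 0, digits 5,7 already taken and all letters distinct): V must equal 2. So V=2.
Step 4. [col 2: B + O ≡ O (mod 10)] in column 2 we have B+O≡O with carry-in 0; given O=7 and digits 2,5,7 already taken and all letters distinct, that pins B to 0 ⇒ B=0.
Step 5. [col 3: T + O ≡ R (mod 10)] column 3 reads T+O+carry(0)=R with O=7, R=5; with digits 0,2,5,7 already taken and all letters distinct, the only value for T is 8. So T=8.
Step 6. [col 4: M + Z ≡ W (mod 10)] several values work for M in column 4 (M + Z ≡ W (mod 10), carry-in 1); try M=6 ⇒ M=6.
Step 7. [col 4: M + Z ≡ W (mod 10)] in column 4 we have M+Z≡W with carry-in 1; given M=6 and digits 0,2,5,6,7,8 already taken and all letters distinct, that pins W to 1 ⇒ W=1.
Step 8. [col 4: M + Z ≡ W (mod 10)] column 4 reads M+Z+carry(1)=W with M=6, W=1; with digits 0,1,2,5,6,7,8 already taken and all letters distinct, the only value for Z is 4 ⇒ Z=4.
Step 9. [col 6: Y + M ≡ C (mod 10)] column 6 reads Y+M+carry(0)=C with M=6; with digits 0,1,2,4,5,6,7,8 already taken and all letters distinct, the only value for Y is 3, so Y=3.
Step 10. [col 6: Y + M ≡ C (mod 10)] in column 6 we have Y+M≡C with carry-in 0; given Y=3, M=6 and digits 0,1,2,3,4,5,6,7,8 already taken and all letters distinct, that pins C to 9 ⇒ C=9.

Answer: B=0, C=9, M=6, O=7, R=5, T=8, V=2, W=1, Y=3, Z=4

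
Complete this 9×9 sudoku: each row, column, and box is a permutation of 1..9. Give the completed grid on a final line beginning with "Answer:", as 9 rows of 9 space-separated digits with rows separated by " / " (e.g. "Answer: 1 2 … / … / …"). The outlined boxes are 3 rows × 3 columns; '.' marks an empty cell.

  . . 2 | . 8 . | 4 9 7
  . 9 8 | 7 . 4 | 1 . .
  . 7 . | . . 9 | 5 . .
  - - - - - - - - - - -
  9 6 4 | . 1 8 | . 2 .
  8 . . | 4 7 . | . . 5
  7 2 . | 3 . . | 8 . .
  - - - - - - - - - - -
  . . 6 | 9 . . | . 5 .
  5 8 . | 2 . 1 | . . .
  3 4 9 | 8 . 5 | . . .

Step 1. [r4c9∈{3}] r4c9 has the single candidate 3 ⇒ r4c9=3.
Step 2. [r9c5∈{6}] nothing but 6 survives at r9c5 ⇒ r9c5=6.
Step 3. [r6c6∈{6}] nothing but 6 survives at r6c6 ⇒ r6c6=6.
Step 4. [r7c2∈{1}] r7c2 is down to just 1 ⇒ r7c2=1.
Step 5. [r2c1∈{6}] nothing but 6 survives at r2c1 ⇒ r2c1=6.
Step 6. [r2c5∈{2,3,5}] in row 2, 5 fits only at r2c5. So r2c5=5.
Step 7. [r1c1∈{1}] r1c1 is down to just 1, so r1c1=1.
Step 8. [r3c3∈{3}] only 3 remains possible at r3c3, so r3c3=3.
Step 9. [r7c9∈{2,4,8}] in row 7, 8 fits only at r7c9 ⇒ r7c9=8.
Step 10. [r5c7∈{6,9}] 9 has one home in row 5: r5c7. So r5c7=9.
Step 11. [r8c7∈{3,6,7}] col 7 places 6 nowhere but r8c7, so r8c7=6.
Step 12. [r7c7∈{2,3,7}] in col 7, 3 fits only at r7c7. So r7c7=3.
Step 13. [r3c9∈{2,6}] across col 9, 6 lands solely at r3c9, so r3c9=6.
Step 14. [r9c7∈{2,7}] in col 7, 2 fits only at r9c7 ⇒ r9c7=2.
Step 15. [r9c9∈{1}] r9c9 has the single candidate 1, so r9c9=1.
Step 16. [r6c9∈{4}] r6c9 has the single candidate 4 ⇒ r6c9=4.
Step 17. [r8c8∈{4,7}] across col 8, 4 lands solely at r8c8, so r8c8=4.
Step 18. [r5c3∈{1}] r5c3 has the single candidate 1 ⇒ r5c3=1.
Step 19. [r7c1∈{2}] r7c1 is down to just 2. So r7c1=2.
Step 20. [r8c5∈{3}] r8c5 has the single candidate 3. So r8c5=3.
Step 21. [r9c8∈{7}] r9c8's peers cover all but 7. So r9c8=7.
Step 22. [r1c4∈{6}] r1c4 is down to just 6 ⇒ r1c4=6.
Step 23. [r4c7∈{7}] r4c7 has the single candidate 7, so r4c7=7.
Step 24. [r3c5∈{2}] r3c5's peers cover all but 2. So r3c5=2.
Step 25. [r2c9∈{2}] nothing but 2 survives at r2c9. So r2c9=2.
Step 26. [r3c1∈{4}] nothing but 4 survives at r3c1 ⇒ r3c1=4.
Step 27. [r6c8∈{1}] r6c8's peers cover all but 1. So r6c8=1.
Step 28. [r8c9∈{9}] r8c9 has the single candidate 9. So r8c9=9.
Step 29. [r3c8∈{8}] r3c8's peers cover all but 8. So r3c8=8.
Step 30. [r7c6∈{7}] r7c6's peers cover all but 7. So r7c6=7.
Step 31. [r3c4∈{1}] r3c4 has the single candidate 1 ⇒ r3c4=1.
Step 32. [r4c4∈{5}] nothing but 5 survives at r4c4, so r4c4=5.
Step 33. [r5c2∈{3}] nothing but 3 survives at r5c2 ⇒ r5c2=3.
Step 34. [r2c8∈{3}] only 3 remains possible at r2c8. So r2c8=3.
Step 35. [r5c6∈{2}] only 2 remains possible at r5c6. So r5c6=2.
Step 36. [r5c8∈{6}] r5c8's peers cover all but 6. So r5c8=6.
Step 37. [r6c5∈{9}] r6c5 is down to just 9 ⇒ r6c5=9.
Step 38. [r1c6∈{3}] nothing but 3 survives at r1c6 ⇒ r1c6=3.
Step 39. [r1c2∈{5}] nothing but 5 survives at r1c2 ⇒ r1c2=5.
Step 40. [r6c3∈{5}] r6c3 is down to just 5. So r6c3=5.
Step 41. [r8c3∈{7}] r8c3 has the single candidate 7, so r8c3=7.
Step 42. [r7c5∈{4}] r7c5's peers cover all but 4, so r7c5=4.

Answer: 1 5 2 6 8 3 4 9 7 / 6 9 8 7 5 4 1 3 2 / 4 7 3 1 2 9 5 8 6 / 9 6 4 5 1 8 7 2 3 / 8 3 1 4 7 2 9 6 5 / 7 2 5 3 9 6 8 1 4 / 2 1 6 9 4 7 3 5 8 / 5 8 7 2 3 1 6 4 9 / 3 4 9 8 6 5 2 7 1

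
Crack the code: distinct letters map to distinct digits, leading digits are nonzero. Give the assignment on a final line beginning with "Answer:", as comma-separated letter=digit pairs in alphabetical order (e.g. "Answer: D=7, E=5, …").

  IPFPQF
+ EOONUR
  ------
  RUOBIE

Step 1. [col 1: F + R ≡ E (mod 10)] column 1 (F + R ≡ E (mod 10), carry-in 0) doesn't pin E yet; pick E=6 and continue ⇒ E=6.
Step 2. [col 1: F + R ≡ E (mod 10)] F=9 is one option consistent with column 1 (F + R ≡ E (mod 10), carry-in 0) — take it. So F=9.
Step 3. [col 1: F + R ≡ E (mod 10)] in column 1 we have F+R≡E with carry-in 0; given F=9, E=6 and digits 6,9 already taken and all letters distinct, that pins R to 7 ⇒ R=7.
Step 4. [col 2: Q + U ≡ I (mod 10)] column 2 (Q + U ≡ I (mod 10), carry-in 1) doesn't pin U yet; pick U=8 and continue, so U=8.
Step 5. [col 2: Q + U ≡ I (mod 10)] column 2 (Q + U ≡ I (mod 10), carry-in 1) doesn't pin I yet; pick I=1 and continue. So I=1.
Step 6. [col 2: Q + U ≡ I (mod 10)] column 2 reads Q+U+carry(1)=I with U=8, I=1; with digits 1,6,7,8,9 already taken and all letters distinct, the only value for Q is 2. So Q=2.
Step 7. [col 3: P + N ≡ B (mod 10)] several values work for P in column 3 (P + N ≡ B (mod 10), carry-in 1); try P=4, so P=4.
Step 8. [col 3: P + N ≡ B (mod 10)] column 3 (P + N ≡ B (mod 10), carry-in 1) doesn't pin N yet; pick N=5 and continue ⇒ N=5.
Step 9. [col 3: P + N ≡ B (mod 10)] column 3 reads P+N+carry(1)=B with P=4, N=5; with digits 1,2,4,5,6,7,8,9 already taken and all letters distinct, the only value for B is 0. So B=0.
Step 10. [col 4: F + O ≡ O (mod 10)] column 4: given F=9, carry-in 1, and digits 0,1,2,4,5,6,7,8,9 already taken and all letters distinct, F+O≡O (mod 10) forces O=3, so O=3.

Answer: B=0, E=6, F=9, I=1, N=5, O=3, P=4, Q=2, R=7, U=8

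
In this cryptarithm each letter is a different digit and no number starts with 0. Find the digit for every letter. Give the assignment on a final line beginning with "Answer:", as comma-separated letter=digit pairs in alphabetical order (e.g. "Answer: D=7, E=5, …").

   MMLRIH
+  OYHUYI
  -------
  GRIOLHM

Step 1. [G] the sum has 7 digits but both addends have 6; that extra leading digit G is the final carry, namely 1 ⇒ G=1.
Step 2. [col 1: H + I ≡ M (mod 10)] column 1 (H + I ≡ M (mod 10), carry-in 0) doesn't pin M yet; pick M=7 and continue ⇒ M=7.
Step 3. [col 1: H + I ≡ M (mod 10)] several values work for H in column 1 (H + I ≡ M (mod 10), carry-in 0); try H=9, so H=9.
Step 4. [col 1: H + I ≡ M (mod 10)] in column 1 we have H+I≡M with carry-in 0; given H=9, M=7 and digits 1,7,9 already taken and all letters distinct, that pins I to 8. So I=8.
Step 5. [col 2: I + Y ≡ H (mod 10)] in column 2 we have I+Y≡H with carry-in 1; given I=8, H=9 and digits 1,7,8,9 already taken and all letters distinct, that pins Y to 0, so Y=0.
Step 6. [col 3: R + U ≡ L (mod 10)] several values work for U in column 3 (R + U ≡ L (mod 10), carry-in 0); try U=4. So U=4.
Step 7. [col 3: R + U ≡ L (mod 10)] column 3 reads R+U+carry(0)=L with U=4; with digits 0,1,4,7,8,9 already taken and all letters distinct, the only value for R is 2. So R=2.
Step 8. [col 3: R + U ≡ L (mod 10)] from column 3 (R=2, U=4, carry-in 0, digits 0,1,2,4,7,8,9 already taken and all letters distinct): L must equal 6, so L=6.
Step 9. [col 4: L + H ≡ O (mod 10)] column 4: given L=6, H=9, carry-in 0, and digits 0,1,2,4,6,7,8,9 already taken and all letters distinct, L+H≡O (mod 10) forces O=5 ⇒ O=5.

Answer: G=1, H=9, I=8, L=6, M=7, O=5, R=2, U=4, Y=0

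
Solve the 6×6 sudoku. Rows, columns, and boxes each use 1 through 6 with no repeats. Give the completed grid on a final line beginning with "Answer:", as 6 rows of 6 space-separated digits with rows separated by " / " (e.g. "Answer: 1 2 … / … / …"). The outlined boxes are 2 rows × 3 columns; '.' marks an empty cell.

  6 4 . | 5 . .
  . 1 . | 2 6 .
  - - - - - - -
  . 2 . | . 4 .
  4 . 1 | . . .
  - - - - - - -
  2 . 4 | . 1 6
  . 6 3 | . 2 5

Step 1. [r4c2∈{3,5}] 3 has one home in col 2: r4c2, so r4c2=3.
Step 2. [r3c4∈{1,3,6}] r3c4 is the only open cell in col 4 admitting 1 ⇒ r3c4=1.
Step 3. [r2c1∈{3,5}] 3 has one home in col 1: r2c1, so r2c1=3.
Step 4. [r2c3∈{5}] nothing but 5 survives at r2c3. So r2c3=5.
Step 5. [r1c5∈{3}] only 3 remains possible at r1c5, so r1c5=3.
Step 6. [r1c3∈{2}] r1c3's peers cover all but 2, so r1c3=2.
Step 7. [r6c1∈{1}] only 1 remains possible at r6c1, so r6c1=1.
Step 8. [r6c4∈{4}] r6c4 is down to just 4 ⇒ r6c4=4.
Step 9. [r3c1∈{5}] r3c1's peers cover all but 5 ⇒ r3c1=5.
Step 10. [r5c4∈{3}] nothing but 3 survives at r5c4 ⇒ r5c4=3.
Step 11. [r1c6∈{1}] r1c6 is down to just 1. So r1c6=1.
Step 12. [r4c4∈{6}] r4c4 is down to just 6 ⇒ r4c4=6.
Step 13. [r2c6∈{4}] only 4 remains possible at r2c6, so r2c6=4.
Step 14. [r3c6∈{3}] r3c6's peers cover all but 3. So r3c6=3.
Step 15. [r4c6∈{2}] r4c6 has the single candidate 2, so r4c6=2.
Step 16. [r5c2∈{5}] only 5 remains possible at r5c2. So r5c2=5.
Step 17. [r4c5∈{5}] only 5 remains possible at r4c5 ⇒ r4c5=5.
Step 18. [r3c3∈{6}] r3c3 is down to just 6 ⇒ r3c3=6.

Answer: 6 4 2 5 3 1 / 3 1 5 2 6 4 / 5 2 6 1 4 3 / 4 3 1 6 5 2 / 2 5 4 3 1 6 / 1 6 3 4 2 5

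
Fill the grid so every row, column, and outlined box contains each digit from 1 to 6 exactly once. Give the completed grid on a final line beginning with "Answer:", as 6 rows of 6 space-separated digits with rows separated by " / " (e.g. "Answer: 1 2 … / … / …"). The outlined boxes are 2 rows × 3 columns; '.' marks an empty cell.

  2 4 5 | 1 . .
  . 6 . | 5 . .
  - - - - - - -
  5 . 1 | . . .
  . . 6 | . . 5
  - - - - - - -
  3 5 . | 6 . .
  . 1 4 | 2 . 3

Step 1. [r1c5∈{3,6}] row 1 places 3 nowhere but r1c5, so r1c5=3.
Step 2. [r4c5∈{1,2,4}] r4c5 is the only open cell in row 4 admitting 1. So r4c5=1.
Step 3. [r5c5∈{4}] nothing but 4 survives at r5c5. So r5c5=4.
Step 4. [r2c6∈{2,4}] across row 2, 4 lands solely at r2c6 ⇒ r2c6=4.
Step 5. [r3c6∈{2,6}] across col 6, 2 lands solely at r3c6, so r3c6=2.
Step 6. [r3c4∈{3,4}] across row 3, 4 lands solely at r3c4 ⇒ r3c4=4.
Step 7. [r3c2∈{3}] nothing but 3 survives at r3c2, so r3c2=3.
Step 8. [r4c1∈{4}] r4c1 is down to just 4. So r4c1=4.
Step 9. [r6c5∈{5}] nothing but 5 survives at r6c5, so r6c5=5.
Step 10. [r4c4∈{3}] r4c4's peers cover all but 3, so r4c4=3.
Step 11. [r2c1∈{1}] r2c1 has the single candidate 1, so r2c1=1.
Step 12. [r5c3∈{2}] only 2 remains possible at r5c3, so r5c3=2.
Step 13. [r1c6∈{6}] r1c6 is down to just 6, so r1c6=6.
Step 14. [r6c1∈{6}] only 6 remains possible at r6c1 ⇒ r6c1=6.
Step 15. [r4c2∈{2}] r4c2 has the single candidate 2 ⇒ r4c2=2.
Step 16. [r3c5∈{6}] r3c5 is down to just 6. So r3c5=6.
Step 17. [r5c6∈{1}] r5c6 has the single candidate 1, so r5c6=1.
Step 18. [r2c5∈{2}] only 2 remains possible at r2c5 ⇒ r2c5=2.
Step 19. [r2c3∈{3}] nothing but 3 survives at r2c3. So r2c3=3.

Answer: 2 4 5 1 3 6 / 1 6 3 5 2 4 / 5 3 1 4 6 2 / 4 2 6 3 1 5 / 3 5 2 6 4 1 / 6 1 4 2 5 3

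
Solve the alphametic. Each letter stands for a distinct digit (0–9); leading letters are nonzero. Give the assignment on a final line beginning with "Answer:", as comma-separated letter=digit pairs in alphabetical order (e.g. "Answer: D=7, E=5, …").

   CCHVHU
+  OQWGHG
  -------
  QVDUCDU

Step 1. [col 1: U + G ≡ U (mod 10)] in column 1 we have U+G≡U with carry-in 0; given nothing yet and all letters distinct, none taken yet, that pins G to 0 ⇒ G=0.
Step 2. [col 1: U + G ≡ U (mod 10)] U=5 is one option consistent with column 1 (U + G ≡ U (mod 10), carry-in 0) — take it, so U=5.
Step 3. [col 2: H + H ≡ D (mod 10)] H=8 is one option consistent with column 2 (H + H ≡ D (mod 10), carry-in 0) — take it ⇒ H=8.
Step 4. [Q] the sum has 7 digits but both addends have 6; that extra leading digit Q is the final carry, namely 1 ⇒ Q=1.
Step 5. [col 2: H + H ≡ D (mod 10)] in column 2 we have H+H≡D with carry-in 0; given H=8 and digits 0,1,5,8 already taken and all letters distinct, that pins D to 6 ⇒ D=6.
Step 6. [col 3: V + G ≡ C (mod 10)] several values work for C in column 3 (V + G ≡ C (mod 10), carry-in 1); try C=4. So C=4.
Step 7. [col 3: V + G ≡ C (mod 10)] column 3: given G=0, C=4, carry-in 1, and digits 0,1,4,5,6,8 already taken and all letters distinct, V+G≡C (mod 10) forces V=3. So V=3.
Step 8. [col 4: H + W ≡ U (mod 10)] in column 4 we have H+W≡U with carry-in 0; given H=8, U=5 and digits 0,1,3,4,5,6,8 already taken and all letters distinct, that pins W to 7, so W=7.
Step 9. [col 6: C + O ≡ V (mod 10)] in column 6 we have C+O≡V with carry-in 0; given C=4, V=3 and digits 0,1,3,4,5,6,7,8 already taken and all letters distinct, that pins O to 9, so O=9.

Answer: C=4, D=6, G=0, H=8, O=9, Q=1, U=5, V=3, W=7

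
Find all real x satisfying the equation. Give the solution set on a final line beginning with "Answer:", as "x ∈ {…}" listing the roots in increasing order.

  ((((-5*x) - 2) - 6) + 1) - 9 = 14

Step 1. [((((-5*x) - 2) - 6) + 1) - 9 = 14] peel the -9: add 9 from each side, so sub: (((-5*x) - 2) - 6) + 1 = 23.
Step 2. [(((-5*x) - 2) - 6) + 1 = 23] +1 is outermost — subtract 1 both sides. So sub: ((-5*x) - 2) - 6 = 22.
Step 3. [((-5*x) - 2) - 6 = 22] add 6: x sits inside (… - 6). So sub: (-5*x) - 2 = 28.
Step 4. [(-5*x) - 2 = 28] the outer -2 inverts by adding 2 ⇒ sub: -5*x = 30.
Step 5. [-5*x = 30] -5·(inner) — divide through by -5. So div: x = -6.

Answer: x ∈ {-6}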